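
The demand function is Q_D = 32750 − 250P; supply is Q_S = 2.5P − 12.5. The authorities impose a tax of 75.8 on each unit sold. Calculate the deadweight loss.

In inverse form: demand P = 131 − 0.004Q, supply P = 5 + 0.4Q.
Competitive equilibrium: 131 − 0.004Q = 5 + 0.4Q → Q* = 311.8812, P* = 129.7525.
With the tax, the buyer price exceeds the seller price by 75.8: (131 − 0.004Q) − (5 + 0.4Q) = 75.8 → Q' = 124.2574.
ΔQ = 311.8812 − 124.2574 = 187.6238; the wedge equals the tax, 75.8.
DWL = ½ × 187.6238 × 75.8 = 7110.94.

7110.94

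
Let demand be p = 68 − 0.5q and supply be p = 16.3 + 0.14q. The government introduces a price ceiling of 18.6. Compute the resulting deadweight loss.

Competitive equilibrium: 68 − 0.5q = 16.3 + 0.14q → q* = 80.7813, p* = 27.6094.
At the ceiling p = 18.6, quantity supplied = (18.6 − 16.3)/0.14 = 16.4286.
Willingness to pay at q' = 16.4286: 68 − 0.5·16.4286 = 59.7857.
Δq = 80.7813 − 16.4286 = 64.3527; wedge = 59.7857 − 18.6 = 41.1857.
The triangle = ½ × 64.3527 × 41.1857 = 1325.21.

1325.21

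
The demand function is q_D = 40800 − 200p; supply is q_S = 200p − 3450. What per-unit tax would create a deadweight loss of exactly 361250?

85

In inverse form: demand p = 204 − 0.005q, supply p = 17.25 + 0.005q.
Competitive equilibrium: 204 − 0.005q = 17.25 + 0.005q → q* = 18675, p* = 110.625.
A tax t gives Δq = t/0.01 and wedge t, so DWL = t²/0.02.
t²/0.02 = 361250 → t² = 7225 → t = 85.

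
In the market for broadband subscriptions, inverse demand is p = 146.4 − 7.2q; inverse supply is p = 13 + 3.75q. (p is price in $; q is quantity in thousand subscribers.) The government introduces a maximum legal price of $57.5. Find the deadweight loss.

Competitive equilibrium: 146.4 − 7.2q = 13 + 3.75q → q* = 12.1826, p* = 58.6849.
At the ceiling p = 57.5, quantity supplied = (57.5 − 13)/3.75 = 11.8667.
Willingness to pay at q' = 11.8667: 146.4 − 7.2·11.8667 = 60.9598.
Δq = 12.1826 − 11.8667 = 0.3159; wedge = 60.9598 − 57.5 = 3.4598.
DWL = ½ × 0.3159 × 3.4598 = $0.55 thousand.

$0.55 thousand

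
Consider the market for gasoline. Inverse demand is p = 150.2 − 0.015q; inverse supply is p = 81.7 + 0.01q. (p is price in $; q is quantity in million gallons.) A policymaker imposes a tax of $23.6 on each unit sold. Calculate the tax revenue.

Competitive equilibrium: 150.2 − 0.015q = 81.7 + 0.01q → q* = 2740, p* = 109.1.
With the tax, the buyer price exceeds the seller price by 23.6: (150.2 − 0.015q) − (81.7 + 0.01q) = 23.6 → q' = 1796.
Tax revenue = 23.6 × 1796 = $42385.60 million.

$42385.60 million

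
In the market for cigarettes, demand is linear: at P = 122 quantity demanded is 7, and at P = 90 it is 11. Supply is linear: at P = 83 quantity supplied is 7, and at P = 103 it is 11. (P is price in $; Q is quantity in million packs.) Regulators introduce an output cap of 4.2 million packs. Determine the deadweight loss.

Demand slope = (90 − 122)/(11 − 7) = −8, so P = 178 − 8Q.
Supply slope = (103 − 83)/(11 − 7) = 5, so P = 48 + 5Q.
Competitive equilibrium: 178 − 8Q = 48 + 5Q → Q* = 10, P* = 98.
At Q = 4.2: demand price = 178 − 8·4.2 = 144.4; supply price = 48 + 5·4.2 = 69.
ΔQ = 10 − 4.2 = 5.8; wedge = 144.4 − 69 = 75.4.
The triangle = ½ × 5.8 × 75.4 = $218.66 million.

$218.66 million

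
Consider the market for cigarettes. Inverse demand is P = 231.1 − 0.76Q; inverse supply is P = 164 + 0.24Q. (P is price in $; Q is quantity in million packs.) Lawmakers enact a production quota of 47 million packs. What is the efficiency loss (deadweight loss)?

$202.005 million

Competitive equilibrium: 231.1 − 0.76Q = 164 + 0.24Q → Q* = 67.1, P* = 180.104.
At Q = 47: demand price = 231.1 − 0.76·47 = 195.38; supply price = 164 + 0.24·47 = 175.28.
ΔQ = 67.1 − 47 = 20.1; wedge = 195.38 − 175.28 = 20.1.
Welfare loss = ½ × 20.1 × 20.1 = $202.005 million.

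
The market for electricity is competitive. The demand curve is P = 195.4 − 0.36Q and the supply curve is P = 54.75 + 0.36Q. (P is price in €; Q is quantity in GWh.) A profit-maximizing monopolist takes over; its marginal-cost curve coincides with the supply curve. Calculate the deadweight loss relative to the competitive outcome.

€1526.42

Competitive equilibrium: 195.4 − 0.36Q = 54.75 + 0.36Q → Q* = 195.3472, P* = 125.075.
Marginal revenue: MR = 195.4 − 0.72Q. Set MR = MC: 195.4 − 0.72Q = 54.75 + 0.36Q → Q_m = 130.2315.
Price P_m = 195.4 − 0.36·130.2315 = 148.5167; MC(Q_m) = 54.75 + 0.36·130.2315 = 101.6333.
Competitive Q* = 195.3472, so ΔQ = 65.1157; wedge = 148.5167 − 101.6333 = 46.8834.
Welfare loss = ½ × 65.1157 × 46.8834 = €1526.42.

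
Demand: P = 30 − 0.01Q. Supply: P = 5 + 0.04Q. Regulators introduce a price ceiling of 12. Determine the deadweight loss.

Competitive equilibrium: 30 − 0.01Q = 5 + 0.04Q → Q* = 500, P* = 25.
At the ceiling P = 12, quantity supplied = (12 − 5)/0.04 = 175.
Willingness to pay at Q' = 175: 30 − 0.01·175 = 28.25.
ΔQ = 500 − 175 = 325; wedge = 28.25 − 12 = 16.25.
DWL = ½ × 325 × 16.25 = 2640.625.

2640.625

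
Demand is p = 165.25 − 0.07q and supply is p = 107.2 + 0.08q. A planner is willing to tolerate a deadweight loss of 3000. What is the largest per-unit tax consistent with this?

Competitive equilibrium: 165.25 − 0.07q = 107.2 + 0.08q → q* = 387, p* = 138.16.
A tax t gives Δq = t/0.15 and wedge t, so DWL = t²/0.3.
t²/0.3 = 3000 → t² = 900 → t = 30.

30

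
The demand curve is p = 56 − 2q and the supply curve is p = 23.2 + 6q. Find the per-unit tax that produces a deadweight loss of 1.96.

5.6

Competitive equilibrium: 56 − 2q = 23.2 + 6q → q* = 4.1, p* = 47.8.
A tax t gives Δq = t/8 and wedge t, so DWL = t²/16.
t²/16 = 1.96 → t² = 31.36 → t = 5.6.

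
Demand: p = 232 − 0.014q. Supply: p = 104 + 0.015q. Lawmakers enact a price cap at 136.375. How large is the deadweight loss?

Competitive equilibrium: 232 − 0.014q = 104 + 0.015q → q* = 4413.7931, p* = 170.2069.
At the ceiling p = 136.375, quantity supplied = (136.375 − 104)/0.015 = 2158.33333.
Willingness to pay at q' = 2158.33333: 232 − 0.014·2158.33333 = 201.78333.
Δq = 4413.7931 − 2158.33333 = 2255.45977; wedge = 201.78333 − 136.375 = 65.40833.
The triangle = ½ × 2255.45977 × 65.40833 = 73762.93.

73762.93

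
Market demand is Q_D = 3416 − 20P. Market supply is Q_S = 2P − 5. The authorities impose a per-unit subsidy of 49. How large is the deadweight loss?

2182.73

In inverse form: demand P = 170.8 − 0.05Q, supply P = 2.5 + 0.5Q.
Competitive equilibrium: 170.8 − 0.05Q = 2.5 + 0.5Q → Q* = 306, P* = 155.5.
The subsidy lowers effective supply by 49: P = 0.5Q − 46.5.
New quantity: 170.8 − 0.05Q = 0.5Q − 46.5 → Q' = 395.0909.
Overproduction ΔQ = 395.0909 − 306 = 89.0909; wedge = subsidy = 49.
Deadweight loss = ½ × 89.0909 × 49 = 2182.73.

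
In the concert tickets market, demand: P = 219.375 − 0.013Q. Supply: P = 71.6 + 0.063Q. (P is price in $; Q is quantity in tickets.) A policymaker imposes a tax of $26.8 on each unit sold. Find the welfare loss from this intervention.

$4725.26

Competitive equilibrium: 219.375 − 0.013Q = 71.6 + 0.063Q → Q* = 1944.4079, P* = 194.0977.
With the tax, the buyer price exceeds the seller price by 26.8: (219.375 − 0.013Q) − (71.6 + 0.063Q) = 26.8 → Q' = 1591.7763.
ΔQ = 1944.4079 − 1591.7763 = 352.6316; the wedge equals the tax, 26.8.
The triangle = ½ × 352.6316 × 26.8 = $4725.26.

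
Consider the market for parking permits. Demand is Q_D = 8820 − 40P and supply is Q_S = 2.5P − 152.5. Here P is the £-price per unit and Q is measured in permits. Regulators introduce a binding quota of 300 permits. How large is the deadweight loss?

In inverse form: demand P = 220.5 − 0.025Q, supply P = 61 + 0.4Q.
Competitive equilibrium: 220.5 − 0.025Q = 61 + 0.4Q → Q* = 375.2941, P* = 211.1176.
At Q = 300: demand price = 220.5 − 0.025·300 = 213; supply price = 61 + 0.4·300 = 181.
ΔQ = 375.2941 − 300 = 75.2941; wedge = 213 − 181 = 32.
Deadweight loss = ½ × 75.2941 × 32 = £1204.71.

£1204.71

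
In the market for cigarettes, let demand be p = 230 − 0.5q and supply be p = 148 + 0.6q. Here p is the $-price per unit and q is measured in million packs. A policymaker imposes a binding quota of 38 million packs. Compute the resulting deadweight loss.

Competitive equilibrium: 230 − 0.5q = 148 + 0.6q → q* = 74.5455, p* = 192.7273.
At q = 38: demand price = 230 − 0.5·38 = 211; supply price = 148 + 0.6·38 = 170.8.
Δq = 74.5455 − 38 = 36.5455; wedge = 211 − 170.8 = 40.2.
Welfare loss = ½ × 36.5455 × 40.2 = $734.56 million.

$734.56 million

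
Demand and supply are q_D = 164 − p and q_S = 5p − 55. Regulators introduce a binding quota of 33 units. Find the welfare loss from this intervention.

5358.15

In inverse form: demand p = 164 − q, supply p = 11 + 0.2q.
Competitive equilibrium: 164 − q = 11 + 0.2q → q* = 127.5, p* = 36.5.
At q = 33: demand price = 164 − 1·33 = 131; supply price = 11 + 0.2·33 = 17.6.
Δq = 127.5 − 33 = 94.5; wedge = 131 − 17.6 = 113.4.
DWL = ½ × 94.5 × 113.4 = 5358.15.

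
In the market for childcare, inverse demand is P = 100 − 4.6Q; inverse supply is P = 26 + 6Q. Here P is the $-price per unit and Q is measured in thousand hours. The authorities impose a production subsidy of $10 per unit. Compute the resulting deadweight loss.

Competitive equilibrium: 100 − 4.6Q = 26 + 6Q → Q* = 6.9811, P* = 67.8868.
The subsidy lowers effective supply by 10: P = 16 + 6Q.
New quantity: 100 − 4.6Q = 16 + 6Q → Q' = 7.9245.
Overproduction ΔQ = 7.9245 − 6.9811 = 0.9434; wedge = subsidy = 10.
Deadweight loss = ½ × 0.9434 × 10 = $4.72 thousand.

$4.72 thousand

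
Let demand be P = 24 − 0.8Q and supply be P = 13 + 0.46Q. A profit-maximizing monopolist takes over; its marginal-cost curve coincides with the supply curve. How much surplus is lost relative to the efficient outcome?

Competitive equilibrium: 24 − 0.8Q = 13 + 0.46Q → Q* = 8.7302, P* = 17.0159.
Marginal revenue: MR = 24 − 1.6Q. Set MR = MC: 24 − 1.6Q = 13 + 0.46Q → Q_m = 5.3398.
Price P_m = 24 − 0.8·5.3398 = 19.7282; MC(Q_m) = 13 + 0.46·5.3398 = 15.4563.
Competitive Q* = 8.7302, so ΔQ = 3.3904; wedge = 19.7282 − 15.4563 = 4.2719.
The triangle = ½ × 3.3904 × 4.2719 = 7.24.

7.24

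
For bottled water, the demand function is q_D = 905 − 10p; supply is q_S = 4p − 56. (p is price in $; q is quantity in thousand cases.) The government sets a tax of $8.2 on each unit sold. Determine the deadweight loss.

$96.06 thousand

In inverse form: demand p = 90.5 − 0.1q, supply p = 14 + 0.25q.
Competitive equilibrium: 90.5 − 0.1q = 14 + 0.25q → q* = 218.5714, p* = 68.6429.
With the tax, the buyer price exceeds the seller price by 8.2: (90.5 − 0.1q) − (14 + 0.25q) = 8.2 → q' = 195.1429.
Δq = 218.5714 − 195.1429 = 23.4285; the wedge equals the tax, 8.2.
Deadweight loss = ½ × 23.4285 × 8.2 = $96.06 thousand.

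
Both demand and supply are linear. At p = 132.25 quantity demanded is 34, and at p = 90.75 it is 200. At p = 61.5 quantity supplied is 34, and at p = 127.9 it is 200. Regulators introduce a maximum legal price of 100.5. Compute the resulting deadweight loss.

Demand slope = (90.75 − 132.25)/(200 − 34) = −0.25, so p = 140.75 − 0.25q.
Supply slope = (127.9 − 61.5)/(200 − 34) = 0.4, so p = 47.9 + 0.4q.
Competitive equilibrium: 140.75 − 0.25q = 47.9 + 0.4q → q* = 142.8462, p* = 105.0385.
At the ceiling p = 100.5, quantity supplied = (100.5 − 47.9)/0.4 = 131.5.
Willingness to pay at q' = 131.5: 140.75 − 0.25·131.5 = 107.875.
Δq = 142.8462 − 131.5 = 11.3462; wedge = 107.875 − 100.5 = 7.375.
Welfare loss = ½ × 11.3462 × 7.375 = 41.84.

41.84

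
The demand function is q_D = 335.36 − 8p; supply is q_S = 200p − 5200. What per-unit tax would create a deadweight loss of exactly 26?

2.6

In inverse form: demand p = 41.92 − 0.125q, supply p = 26 + 0.005q.
Competitive equilibrium: 41.92 − 0.125q = 26 + 0.005q → q* = 122.4615, p* = 26.6123.
A tax t gives Δq = t/0.13 and wedge t, so DWL = t²/0.26.
t²/0.26 = 26 → t² = 6.76 → t = 2.6.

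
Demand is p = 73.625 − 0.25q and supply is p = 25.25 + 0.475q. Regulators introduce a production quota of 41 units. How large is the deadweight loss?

Competitive equilibrium: 73.625 − 0.25q = 25.25 + 0.475q → q* = 66.7241, p* = 56.944.
At q = 41: demand price = 73.625 − 0.25·41 = 63.375; supply price = 25.25 + 0.475·41 = 44.725.
Δq = 66.7241 − 41 = 25.7241; wedge = 63.375 − 44.725 = 18.65.
DWL = ½ × 25.7241 × 18.65 = 239.88.

239.88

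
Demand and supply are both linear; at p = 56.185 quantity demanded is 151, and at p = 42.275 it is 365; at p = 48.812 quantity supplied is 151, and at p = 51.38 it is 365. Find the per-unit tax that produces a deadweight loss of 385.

7.7

Demand slope = (42.275 − 56.185)/(365 − 151) = −0.065, so p = 66 − 0.065q.
Supply slope = (51.38 − 48.812)/(365 − 151) = 0.012, so p = 47 + 0.012q.
Competitive equilibrium: 66 − 0.065q = 47 + 0.012q → q* = 246.7532, p* = 49.961.
A tax t gives Δq = t/0.077 and wedge t, so DWL = t²/0.154.
t²/0.154 = 385 → t² = 59.29 → t = 7.7.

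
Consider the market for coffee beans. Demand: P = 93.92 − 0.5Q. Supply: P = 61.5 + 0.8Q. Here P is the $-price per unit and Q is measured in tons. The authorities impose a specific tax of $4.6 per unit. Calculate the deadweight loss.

Competitive equilibrium: 93.92 − 0.5Q = 61.5 + 0.8Q → Q* = 24.9385, P* = 81.4508.
With the tax, the buyer price exceeds the seller price by 4.6: (93.92 − 0.5Q) − (61.5 + 0.8Q) = 4.6 → Q' = 21.4.
ΔQ = 24.9385 − 21.4 = 3.5385; the wedge equals the tax, 4.6.
DWL = ½ × 3.5385 × 4.6 = $8.14.

$8.14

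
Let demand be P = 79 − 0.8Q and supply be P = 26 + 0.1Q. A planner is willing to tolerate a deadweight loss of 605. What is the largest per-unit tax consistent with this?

33

Competitive equilibrium: 79 − 0.8Q = 26 + 0.1Q → Q* = 58.8889, P* = 31.8889.
A tax t gives ΔQ = t/0.9 and wedge t, so DWL = t²/1.8.
t²/1.8 = 605 → t² = 1089 → t = 33.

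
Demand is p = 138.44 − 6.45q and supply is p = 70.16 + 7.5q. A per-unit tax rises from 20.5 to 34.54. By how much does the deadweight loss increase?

Competitive equilibrium: 138.44 − 6.45q = 70.16 + 7.5q → q* = 4.8946, p* = 106.8697.
For a per-unit tax t: Δq = t/13.95, so DWL = ½·t·(t/13.95) = t²/27.9.
At t = 20.5: DWL = 15.063. At t = 34.54: DWL = 42.76.
Increase = 42.76 − 15.063 = 27.70.

27.70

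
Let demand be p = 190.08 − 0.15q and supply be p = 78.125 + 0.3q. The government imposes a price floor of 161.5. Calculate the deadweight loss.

Competitive equilibrium: 190.08 − 0.15q = 78.125 + 0.3q → q* = 248.78889, p* = 152.76167.
At the floor p = 161.5, quantity demanded = (190.08 − 161.5)/0.15 = 190.53333.
Sellers' marginal cost at q' = 190.53333: 78.125 + 0.3·190.53333 = 135.285.
Δq = 248.78889 − 190.53333 = 58.25556; wedge = 161.5 − 135.285 = 26.215.
The triangle = ½ × 58.25556 × 26.215 = 763.58.

763.58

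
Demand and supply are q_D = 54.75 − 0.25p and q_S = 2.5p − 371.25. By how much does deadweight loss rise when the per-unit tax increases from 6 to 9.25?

In inverse form: demand p = 219 − 4q, supply p = 148.5 + 0.4q.
Competitive equilibrium: 219 − 4q = 148.5 + 0.4q → q* = 16.0227, p* = 154.9091.
For a per-unit tax t: Δq = t/4.4, so DWL = ½·t·(t/4.4) = t²/8.8.
At t = 6: DWL = 4.091. At t = 9.25: DWL = 9.723.
Increase = 9.723 − 4.091 = 5.63.

5.63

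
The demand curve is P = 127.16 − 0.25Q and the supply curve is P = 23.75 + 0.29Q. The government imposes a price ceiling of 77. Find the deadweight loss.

16.76

Competitive equilibrium: 127.16 − 0.25Q = 23.75 + 0.29Q → Q* = 191.5, P* = 79.285.
At the ceiling P = 77, quantity supplied = (77 − 23.75)/0.29 = 183.6207.
Willingness to pay at Q' = 183.6207: 127.16 − 0.25·183.6207 = 81.2548.
ΔQ = 191.5 − 183.6207 = 7.8793; wedge = 81.2548 − 77 = 4.2548.
Welfare loss = ½ × 7.8793 × 4.2548 = 16.76.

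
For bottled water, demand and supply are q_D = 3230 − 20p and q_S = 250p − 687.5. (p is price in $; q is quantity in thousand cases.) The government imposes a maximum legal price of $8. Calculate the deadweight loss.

$71500.14 thousand

In inverse form: demand p = 161.5 − 0.05q, supply p = 2.75 + 0.004q.
Competitive equilibrium: 161.5 − 0.05q = 2.75 + 0.004q → q* = 2939.8148, p* = 14.5093.
At the ceiling p = 8, quantity supplied = (8 − 2.75)/0.004 = 1312.5.
Willingness to pay at q' = 1312.5: 161.5 − 0.05·1312.5 = 95.875.
Δq = 2939.8148 − 1312.5 = 1627.3148; wedge = 95.875 − 8 = 87.875.
The triangle = ½ × 1627.3148 × 87.875 = $71500.14 thousand.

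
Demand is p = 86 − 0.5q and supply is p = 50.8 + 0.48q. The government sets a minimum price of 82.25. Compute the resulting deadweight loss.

Competitive equilibrium: 86 − 0.5q = 50.8 + 0.48q → q* = 35.9184, p* = 68.0408.
At the floor p = 82.25, quantity demanded = (86 − 82.25)/0.5 = 7.5.
Sellers' marginal cost at q' = 7.5: 50.8 + 0.48·7.5 = 54.4.
Δq = 35.9184 − 7.5 = 28.4184; wedge = 82.25 − 54.4 = 27.85.
Deadweight loss = ½ × 28.4184 × 27.85 = 395.73.

395.73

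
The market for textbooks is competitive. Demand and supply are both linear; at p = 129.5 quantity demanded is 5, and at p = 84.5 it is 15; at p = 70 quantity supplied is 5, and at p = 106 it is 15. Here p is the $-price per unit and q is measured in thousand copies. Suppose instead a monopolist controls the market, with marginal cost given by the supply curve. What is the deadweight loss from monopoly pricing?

$78.74 thousand

Demand slope = (84.5 − 129.5)/(15 − 5) = −4.5, so p = 152 − 4.5q.
Supply slope = (106 − 70)/(15 − 5) = 3.6, so p = 52 + 3.6q.
Competitive equilibrium: 152 − 4.5q = 52 + 3.6q → q* = 12.3457, p* = 96.4444.
Marginal revenue: MR = 152 − 9q. Set MR = MC: 152 − 9q = 52 + 3.6q → q_m = 7.9365.
Price p_m = 152 − 4.5·7.9365 = 116.2858; MC(q_m) = 52 + 3.6·7.9365 = 80.5714.
Competitive q* = 12.3457, so Δq = 4.4092; wedge = 116.2858 − 80.5714 = 35.7144.
Welfare loss = ½ × 4.4092 × 35.7144 = $78.74 thousand.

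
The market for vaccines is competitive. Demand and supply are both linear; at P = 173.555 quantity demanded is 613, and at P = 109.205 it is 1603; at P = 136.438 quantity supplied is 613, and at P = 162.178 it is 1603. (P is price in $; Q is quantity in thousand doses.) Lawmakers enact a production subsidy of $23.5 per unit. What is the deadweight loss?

Demand slope = (109.205 − 173.555)/(1603 − 613) = −0.065, so P = 213.4 − 0.065Q.
Supply slope = (162.178 − 136.438)/(1603 − 613) = 0.026, so P = 120.5 + 0.026Q.
Competitive equilibrium: 213.4 − 0.065Q = 120.5 + 0.026Q → Q* = 1020.8791, P* = 147.0429.
The subsidy lowers effective supply by 23.5: P = 97 + 0.026Q.
New quantity: 213.4 − 0.065Q = 97 + 0.026Q → Q' = 1279.1209.
Overproduction ΔQ = 1279.1209 − 1020.8791 = 258.2418; wedge = subsidy = 23.5.
DWL = ½ × 258.2418 × 23.5 = $3034.34 thousand.

$3034.34 thousand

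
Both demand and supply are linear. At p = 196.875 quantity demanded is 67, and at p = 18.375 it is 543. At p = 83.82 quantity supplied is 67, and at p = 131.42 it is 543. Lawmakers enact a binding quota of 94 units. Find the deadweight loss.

Demand slope = (18.375 − 196.875)/(543 − 67) = −0.375, so p = 222 − 0.375q.
Supply slope = (131.42 − 83.82)/(543 − 67) = 0.1, so p = 77.12 + 0.1q.
Competitive equilibrium: 222 − 0.375q = 77.12 + 0.1q → q* = 305.0105, p* = 107.6211.
At q = 94: demand price = 222 − 0.375·94 = 186.75; supply price = 77.12 + 0.1·94 = 86.52.
Δq = 305.0105 − 94 = 211.0105; wedge = 186.75 − 86.52 = 100.23.
Deadweight loss = ½ × 211.0105 × 100.23 = 10574.79.

10574.79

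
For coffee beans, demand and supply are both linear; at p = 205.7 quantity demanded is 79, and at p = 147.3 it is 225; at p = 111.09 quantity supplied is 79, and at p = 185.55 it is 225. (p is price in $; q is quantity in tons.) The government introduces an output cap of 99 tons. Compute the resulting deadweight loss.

$3207.96

Demand slope = (147.3 − 205.7)/(225 − 79) = −0.4, so p = 237.3 − 0.4q.
Supply slope = (185.55 − 111.09)/(225 − 79) = 0.51, so p = 70.8 + 0.51q.
Competitive equilibrium: 237.3 − 0.4q = 70.8 + 0.51q → q* = 182.967, p* = 164.1132.
At q = 99: demand price = 237.3 − 0.4·99 = 197.7; supply price = 70.8 + 0.51·99 = 121.29.
Δq = 182.967 − 99 = 83.967; wedge = 197.7 − 121.29 = 76.41.
The triangle = ½ × 83.967 × 76.41 = $3207.96.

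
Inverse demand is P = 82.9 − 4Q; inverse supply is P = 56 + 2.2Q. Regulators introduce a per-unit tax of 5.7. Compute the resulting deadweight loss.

2.62

Competitive equilibrium: 82.9 − 4Q = 56 + 2.2Q → Q* = 4.3387, P* = 65.5452.
With the tax, the buyer price exceeds the seller price by 5.7: (82.9 − 4Q) − (56 + 2.2Q) = 5.7 → Q' = 3.4194.
ΔQ = 4.3387 − 3.4194 = 0.9193; the wedge equals the tax, 5.7.
Deadweight loss = ½ × 0.9193 × 5.7 = 2.62.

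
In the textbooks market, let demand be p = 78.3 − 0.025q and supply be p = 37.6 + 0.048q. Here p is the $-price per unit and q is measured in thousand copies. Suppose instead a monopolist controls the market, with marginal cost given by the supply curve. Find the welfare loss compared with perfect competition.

Competitive equilibrium: 78.3 − 0.025q = 37.6 + 0.048q → q* = 557.5342, p* = 64.3616.
Marginal revenue: MR = 78.3 − 0.05q. Set MR = MC: 78.3 − 0.05q = 37.6 + 0.048q → q_m = 415.3061.
Price p_m = 78.3 − 0.025·415.3061 = 67.9173; MC(q_m) = 37.6 + 0.048·415.3061 = 57.5347.
Competitive q* = 557.5342, so Δq = 142.2281; wedge = 67.9173 − 57.5347 = 10.3826.
Deadweight loss = ½ × 142.2281 × 10.3826 = $738.35 thousand.

$738.35 thousand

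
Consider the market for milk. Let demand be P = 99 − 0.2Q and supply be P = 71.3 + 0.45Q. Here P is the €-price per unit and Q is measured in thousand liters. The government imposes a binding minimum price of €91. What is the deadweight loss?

Competitive equilibrium: 99 − 0.2Q = 71.3 + 0.45Q → Q* = 42.6154, P* = 90.4769.
At the floor P = 91, quantity demanded = (99 − 91)/0.2 = 40.
Sellers' marginal cost at Q' = 40: 71.3 + 0.45·40 = 89.3.
ΔQ = 42.6154 − 40 = 2.6154; wedge = 91 − 89.3 = 1.7.
Deadweight loss = ½ × 2.6154 × 1.7 = €2.22 thousand.

€2.22 thousand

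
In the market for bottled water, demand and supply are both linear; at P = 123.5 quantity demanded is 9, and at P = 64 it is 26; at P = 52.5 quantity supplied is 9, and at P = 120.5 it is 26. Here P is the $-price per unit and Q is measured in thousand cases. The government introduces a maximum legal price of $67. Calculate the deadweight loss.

Demand slope = (64 − 123.5)/(26 − 9) = −3.5, so P = 155 − 3.5Q.
Supply slope = (120.5 − 52.5)/(26 − 9) = 4, so P = 16.5 + 4Q.
Competitive equilibrium: 155 − 3.5Q = 16.5 + 4Q → Q* = 18.4667, P* = 90.3667.
At the ceiling P = 67, quantity supplied = (67 − 16.5)/4 = 12.625.
Willingness to pay at Q' = 12.625: 155 − 3.5·12.625 = 110.8125.
ΔQ = 18.4667 − 12.625 = 5.8417; wedge = 110.8125 − 67 = 43.8125.
The triangle = ½ × 5.8417 × 43.8125 = $127.97 thousand.

$127.97 thousand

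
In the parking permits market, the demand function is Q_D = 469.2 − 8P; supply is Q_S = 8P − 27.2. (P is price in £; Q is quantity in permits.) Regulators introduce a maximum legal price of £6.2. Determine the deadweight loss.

In inverse form: demand P = 58.65 − 0.125Q, supply P = 3.4 + 0.125Q.
Competitive equilibrium: 58.65 − 0.125Q = 3.4 + 0.125Q → Q* = 221, P* = 31.025.
At the ceiling P = 6.2, quantity supplied = (6.2 − 3.4)/0.125 = 22.4.
Willingness to pay at Q' = 22.4: 58.65 − 0.125·22.4 = 55.85.
ΔQ = 221 − 22.4 = 198.6; wedge = 55.85 − 6.2 = 49.65.
Deadweight loss = ½ × 198.6 × 49.65 = £4930.245.

£4930.245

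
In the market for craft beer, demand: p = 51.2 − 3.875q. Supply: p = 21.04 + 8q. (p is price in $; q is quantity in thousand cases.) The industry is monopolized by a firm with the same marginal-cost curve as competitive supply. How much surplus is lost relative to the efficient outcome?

Competitive equilibrium: 51.2 − 3.875q = 21.04 + 8q → q* = 2.5398, p* = 41.3583.
Marginal revenue: MR = 51.2 − 7.75q. Set MR = MC: 51.2 − 7.75q = 21.04 + 8q → q_m = 1.9149.
Price p_m = 51.2 − 3.875·1.9149 = 43.7798; MC(q_m) = 21.04 + 8·1.9149 = 36.3592.
Competitive q* = 2.5398, so Δq = 0.6249; wedge = 43.7798 − 36.3592 = 7.4206.
Welfare loss = ½ × 0.6249 × 7.4206 = $2.32 thousand.

$2.32 thousand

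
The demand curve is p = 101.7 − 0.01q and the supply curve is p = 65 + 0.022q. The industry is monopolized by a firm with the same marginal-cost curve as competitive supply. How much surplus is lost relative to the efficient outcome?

Competitive equilibrium: 101.7 − 0.01q = 65 + 0.022q → q* = 1146.875, p* = 90.2313.
Marginal revenue: MR = 101.7 − 0.02q. Set MR = MC: 101.7 − 0.02q = 65 + 0.022q → q_m = 873.8095.
Price p_m = 101.7 − 0.01·873.8095 = 92.9619; MC(q_m) = 65 + 0.022·873.8095 = 84.2238.
Competitive q* = 1146.875, so Δq = 273.0655; wedge = 92.9619 − 84.2238 = 8.7381.
The triangle = ½ × 273.0655 × 8.7381 = 1193.04.

1193.04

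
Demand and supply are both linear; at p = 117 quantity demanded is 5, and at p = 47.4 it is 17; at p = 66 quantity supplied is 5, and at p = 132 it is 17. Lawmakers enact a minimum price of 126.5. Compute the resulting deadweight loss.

Demand slope = (47.4 − 117)/(17 − 5) = −5.8, so p = 146 − 5.8q.
Supply slope = (132 − 66)/(17 − 5) = 5.5, so p = 38.5 + 5.5q.
Competitive equilibrium: 146 − 5.8q = 38.5 + 5.5q → q* = 9.5133, p* = 90.823.
At the floor p = 126.5, quantity demanded = (146 − 126.5)/5.8 = 3.3621.
Sellers' marginal cost at q' = 3.3621: 38.5 + 5.5·3.3621 = 56.9916.
Δq = 9.5133 − 3.3621 = 6.1512; wedge = 126.5 − 56.9916 = 69.5084.
Welfare loss = ½ × 6.1512 × 69.5084 = 213.78.

213.78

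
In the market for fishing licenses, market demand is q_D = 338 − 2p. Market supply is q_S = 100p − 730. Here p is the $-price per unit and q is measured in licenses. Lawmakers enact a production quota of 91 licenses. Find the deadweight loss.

$13031.16

In inverse form: demand p = 169 − 0.5q, supply p = 7.3 + 0.01q.
Competitive equilibrium: 169 − 0.5q = 7.3 + 0.01q → q* = 317.0588, p* = 10.4706.
At q = 91: demand price = 169 − 0.5·91 = 123.5; supply price = 7.3 + 0.01·91 = 8.21.
Δq = 317.0588 − 91 = 226.0588; wedge = 123.5 − 8.21 = 115.29.
Deadweight loss = ½ × 226.0588 × 115.29 = $13031.16.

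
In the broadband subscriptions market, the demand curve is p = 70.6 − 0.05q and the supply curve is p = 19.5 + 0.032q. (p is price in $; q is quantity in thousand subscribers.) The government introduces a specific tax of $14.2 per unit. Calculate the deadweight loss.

Competitive equilibrium: 70.6 − 0.05q = 19.5 + 0.032q → q* = 623.1707, p* = 39.4415.
With the tax, the buyer price exceeds the seller price by 14.2: (70.6 − 0.05q) − (19.5 + 0.032q) = 14.2 → q' = 450.
Δq = 623.1707 − 450 = 173.1707; the wedge equals the tax, 14.2.
Deadweight loss = ½ × 173.1707 × 14.2 = $1229.51 thousand.

$1229.51 thousand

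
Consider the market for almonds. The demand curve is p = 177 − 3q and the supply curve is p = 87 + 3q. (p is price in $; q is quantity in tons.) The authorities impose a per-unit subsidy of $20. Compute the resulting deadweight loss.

Competitive equilibrium: 177 − 3q = 87 + 3q → q* = 15, p* = 132.
The subsidy lowers effective supply by 20: p = 67 + 3q.
New quantity: 177 − 3q = 67 + 3q → q' = 18.3333.
Overproduction Δq = 18.3333 − 15 = 3.3333; wedge = subsidy = 20.
Deadweight loss = ½ × 3.3333 × 20 = $33.33.

$33.33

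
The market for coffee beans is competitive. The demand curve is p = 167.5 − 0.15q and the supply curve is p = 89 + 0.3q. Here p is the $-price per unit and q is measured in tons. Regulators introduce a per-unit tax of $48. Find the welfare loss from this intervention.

$2560

Competitive equilibrium: 167.5 − 0.15q = 89 + 0.3q → q* = 174.4444, p* = 141.3333.
With the tax, the buyer price exceeds the seller price by 48: (167.5 − 0.15q) − (89 + 0.3q) = 48 → q' = 67.7778.
Δq = 174.4444 − 67.7778 = 106.6666; the wedge equals the tax, 48.
The triangle = ½ × 106.6666 × 48 = $2560.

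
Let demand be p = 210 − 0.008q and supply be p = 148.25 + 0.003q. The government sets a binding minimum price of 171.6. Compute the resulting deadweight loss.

Competitive equilibrium: 210 − 0.008q = 148.25 + 0.003q → q* = 5613.6364, p* = 165.0909.
At the floor p = 171.6, quantity demanded = (210 − 171.6)/0.008 = 4800.
Sellers' marginal cost at q' = 4800: 148.25 + 0.003·4800 = 162.65.
Δq = 5613.6364 − 4800 = 813.6364; wedge = 171.6 − 162.65 = 8.95.
DWL = ½ × 813.6364 × 8.95 = 3641.02.

3641.02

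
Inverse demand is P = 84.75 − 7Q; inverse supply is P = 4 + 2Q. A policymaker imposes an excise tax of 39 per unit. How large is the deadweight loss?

84.50

Competitive equilibrium: 84.75 − 7Q = 4 + 2Q → Q* = 8.9722, P* = 21.9444.
With the tax, the buyer price exceeds the seller price by 39: (84.75 − 7Q) − (4 + 2Q) = 39 → Q' = 4.6389.
ΔQ = 8.9722 − 4.6389 = 4.3333; the wedge equals the tax, 39.
Deadweight loss = ½ × 4.3333 × 39 = 84.50.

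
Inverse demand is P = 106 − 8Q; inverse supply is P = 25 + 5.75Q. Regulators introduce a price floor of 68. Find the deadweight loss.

8.95

Competitive equilibrium: 106 − 8Q = 25 + 5.75Q → Q* = 5.8909, P* = 58.8727.
At the floor P = 68, quantity demanded = (106 − 68)/8 = 4.75.
Sellers' marginal cost at Q' = 4.75: 25 + 5.75·4.75 = 52.3125.
ΔQ = 5.8909 − 4.75 = 1.1409; wedge = 68 − 52.3125 = 15.6875.
Deadweight loss = ½ × 1.1409 × 15.6875 = 8.95.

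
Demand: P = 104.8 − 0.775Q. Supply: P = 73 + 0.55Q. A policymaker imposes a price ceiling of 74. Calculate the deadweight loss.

325.97

Competitive equilibrium: 104.8 − 0.775Q = 73 + 0.55Q → Q* = 24, P* = 86.2.
At the ceiling P = 74, quantity supplied = (74 − 73)/0.55 = 1.8182.
Willingness to pay at Q' = 1.8182: 104.8 − 0.775·1.8182 = 103.3909.
ΔQ = 24 − 1.8182 = 22.1818; wedge = 103.3909 − 74 = 29.3909.
Deadweight loss = ½ × 22.1818 × 29.3909 = 325.97.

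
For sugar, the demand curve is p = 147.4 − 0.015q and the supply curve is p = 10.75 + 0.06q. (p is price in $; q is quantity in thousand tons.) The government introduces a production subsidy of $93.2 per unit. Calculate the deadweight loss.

$57908.27 thousand

Competitive equilibrium: 147.4 − 0.015q = 10.75 + 0.06q → q* = 1822, p* = 120.07.
The subsidy lowers effective supply by 93.2: p = 0.06q − 82.45.
New quantity: 147.4 − 0.015q = 0.06q − 82.45 → q' = 3064.6667.
Overproduction Δq = 3064.6667 − 1822 = 1242.6667; wedge = subsidy = 93.2.
The triangle = ½ × 1242.6667 × 93.2 = $57908.27 thousand.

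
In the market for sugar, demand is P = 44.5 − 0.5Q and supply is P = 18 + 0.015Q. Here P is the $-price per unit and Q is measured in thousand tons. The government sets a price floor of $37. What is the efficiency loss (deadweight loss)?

Competitive equilibrium: 44.5 − 0.5Q = 18 + 0.015Q → Q* = 51.4563, P* = 18.7718.
At the floor P = 37, quantity demanded = (44.5 − 37)/0.5 = 15.
Sellers' marginal cost at Q' = 15: 18 + 0.015·15 = 18.225.
ΔQ = 51.4563 − 15 = 36.4563; wedge = 37 − 18.225 = 18.775.
Deadweight loss = ½ × 36.4563 × 18.775 = $342.23 thousand.

$342.23 thousand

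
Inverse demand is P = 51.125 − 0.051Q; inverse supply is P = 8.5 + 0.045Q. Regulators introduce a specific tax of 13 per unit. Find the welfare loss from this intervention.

Competitive equilibrium: 51.125 − 0.051Q = 8.5 + 0.045Q → Q* = 444.0104, P* = 28.4805.
With the tax, the buyer price exceeds the seller price by 13: (51.125 − 0.051Q) − (8.5 + 0.045Q) = 13 → Q' = 308.5938.
ΔQ = 444.0104 − 308.5938 = 135.4166; the wedge equals the tax, 13.
Deadweight loss = ½ × 135.4166 × 13 = 880.21.

880.21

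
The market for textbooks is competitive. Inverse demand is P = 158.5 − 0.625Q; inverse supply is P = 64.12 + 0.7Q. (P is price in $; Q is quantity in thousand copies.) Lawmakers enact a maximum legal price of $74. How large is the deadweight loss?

$2161.22 thousand

Competitive equilibrium: 158.5 − 0.625Q = 64.12 + 0.7Q → Q* = 71.23019, P* = 113.98113.
At the ceiling P = 74, quantity supplied = (74 − 64.12)/0.7 = 14.11429.
Willingness to pay at Q' = 14.11429: 158.5 − 0.625·14.11429 = 149.67857.
ΔQ = 71.23019 − 14.11429 = 57.1159; wedge = 149.67857 − 74 = 75.67857.
Welfare loss = ½ × 57.1159 × 75.67857 = $2161.22 thousand.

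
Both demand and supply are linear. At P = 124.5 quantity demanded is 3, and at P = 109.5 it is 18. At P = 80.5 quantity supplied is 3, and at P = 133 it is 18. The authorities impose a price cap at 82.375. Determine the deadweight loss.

Demand slope = (109.5 − 124.5)/(18 − 3) = −1, so P = 127.5 − Q.
Supply slope = (133 − 80.5)/(18 − 3) = 3.5, so P = 70 + 3.5Q.
Competitive equilibrium: 127.5 − Q = 70 + 3.5Q → Q* = 12.7778, P* = 114.7222.
At the ceiling P = 82.375, quantity supplied = (82.375 − 70)/3.5 = 3.5357.
Willingness to pay at Q' = 3.5357: 127.5 − 1·3.5357 = 123.9643.
ΔQ = 12.7778 − 3.5357 = 9.2421; wedge = 123.9643 − 82.375 = 41.5893.
The triangle = ½ × 9.2421 × 41.5893 = 192.19.

192.19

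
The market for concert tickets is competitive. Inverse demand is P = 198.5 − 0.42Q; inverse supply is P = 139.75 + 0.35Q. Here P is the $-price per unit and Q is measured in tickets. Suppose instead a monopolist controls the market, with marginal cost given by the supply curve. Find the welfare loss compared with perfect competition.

Competitive equilibrium: 198.5 − 0.42Q = 139.75 + 0.35Q → Q* = 76.2987, P* = 166.4545.
Marginal revenue: MR = 198.5 − 0.84Q. Set MR = MC: 198.5 − 0.84Q = 139.75 + 0.35Q → Q_m = 49.3697.
Price P_m = 198.5 − 0.42·49.3697 = 177.7647; MC(Q_m) = 139.75 + 0.35·49.3697 = 157.0294.
Competitive Q* = 76.2987, so ΔQ = 26.929; wedge = 177.7647 − 157.0294 = 20.7353.
DWL = ½ × 26.929 × 20.7353 = $279.19.

$279.19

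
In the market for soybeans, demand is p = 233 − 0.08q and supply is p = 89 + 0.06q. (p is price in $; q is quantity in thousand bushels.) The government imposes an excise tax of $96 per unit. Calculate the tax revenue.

$32914.29 thousand

Competitive equilibrium: 233 − 0.08q = 89 + 0.06q → q* = 1028.57143, p* = 150.71429.
With the tax, the buyer price exceeds the seller price by 96: (233 − 0.08q) − (89 + 0.06q) = 96 → q' = 342.85714.
Tax revenue = 96 × 342.85714 = $32914.29 thousand.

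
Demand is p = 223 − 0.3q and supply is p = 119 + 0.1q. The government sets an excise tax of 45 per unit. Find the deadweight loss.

Competitive equilibrium: 223 − 0.3q = 119 + 0.1q → q* = 260, p* = 145.
With the tax, the buyer price exceeds the seller price by 45: (223 − 0.3q) − (119 + 0.1q) = 45 → q' = 147.5.
Δq = 260 − 147.5 = 112.5; the wedge equals the tax, 45.
The triangle = ½ × 112.5 × 45 = 2531.25.

2531.25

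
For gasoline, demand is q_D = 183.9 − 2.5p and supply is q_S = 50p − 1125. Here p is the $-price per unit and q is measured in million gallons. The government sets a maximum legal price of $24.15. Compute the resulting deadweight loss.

$320.58 million

In inverse form: demand p = 73.56 − 0.4q, supply p = 22.5 + 0.02q.
Competitive equilibrium: 73.56 − 0.4q = 22.5 + 0.02q → q* = 121.5714, p* = 24.9314.
At the ceiling p = 24.15, quantity supplied = (24.15 − 22.5)/0.02 = 82.5.
Willingness to pay at q' = 82.5: 73.56 − 0.4·82.5 = 40.56.
Δq = 121.5714 − 82.5 = 39.0714; wedge = 40.56 − 24.15 = 16.41.
Deadweight loss = ½ × 39.0714 × 16.41 = $320.58 million.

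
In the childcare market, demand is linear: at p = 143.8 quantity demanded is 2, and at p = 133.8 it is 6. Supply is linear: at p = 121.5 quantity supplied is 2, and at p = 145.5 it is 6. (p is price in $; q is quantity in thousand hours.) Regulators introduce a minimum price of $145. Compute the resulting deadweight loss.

$40.94 thousand

Demand slope = (133.8 − 143.8)/(6 − 2) = −2.5, so p = 148.8 − 2.5q.
Supply slope = (145.5 − 121.5)/(6 − 2) = 6, so p = 109.5 + 6q.
Competitive equilibrium: 148.8 − 2.5q = 109.5 + 6q → q* = 4.6235, p* = 137.2412.
At the floor p = 145, quantity demanded = (148.8 − 145)/2.5 = 1.52.
Sellers' marginal cost at q' = 1.52: 109.5 + 6·1.52 = 118.62.
Δq = 4.6235 − 1.52 = 3.1035; wedge = 145 − 118.62 = 26.38.
Deadweight loss = ½ × 3.1035 × 26.38 = $40.94 thousand.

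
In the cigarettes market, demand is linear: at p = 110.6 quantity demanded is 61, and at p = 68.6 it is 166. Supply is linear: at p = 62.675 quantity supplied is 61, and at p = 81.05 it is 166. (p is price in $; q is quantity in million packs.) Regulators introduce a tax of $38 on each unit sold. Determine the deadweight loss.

$1255.65 million

Demand slope = (68.6 − 110.6)/(166 − 61) = −0.4, so p = 135 − 0.4q.
Supply slope = (81.05 − 62.675)/(166 − 61) = 0.175, so p = 52 + 0.175q.
Competitive equilibrium: 135 − 0.4q = 52 + 0.175q → q* = 144.3478, p* = 77.2609.
With the tax, the buyer price exceeds the seller price by 38: (135 − 0.4q) − (52 + 0.175q) = 38 → q' = 78.2609.
Δq = 144.3478 − 78.2609 = 66.0869; the wedge equals the tax, 38.
Deadweight loss = ½ × 66.0869 × 38 = $1255.65 million.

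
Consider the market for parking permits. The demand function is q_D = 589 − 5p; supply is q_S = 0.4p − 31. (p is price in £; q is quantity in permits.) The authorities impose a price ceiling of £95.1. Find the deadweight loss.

In inverse form: demand p = 117.8 − 0.2q, supply p = 77.5 + 2.5q.
Competitive equilibrium: 117.8 − 0.2q = 77.5 + 2.5q → q* = 14.9259, p* = 114.8148.
At the ceiling p = 95.1, quantity supplied = (95.1 − 77.5)/2.5 = 7.04.
Willingness to pay at q' = 7.04: 117.8 − 0.2·7.04 = 116.392.
Δq = 14.9259 − 7.04 = 7.8859; wedge = 116.392 − 95.1 = 21.292.
Welfare loss = ½ × 7.8859 × 21.292 = £83.95.

£83.95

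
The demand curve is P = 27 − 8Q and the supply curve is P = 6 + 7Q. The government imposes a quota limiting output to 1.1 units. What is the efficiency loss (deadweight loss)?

0.675

Competitive equilibrium: 27 − 8Q = 6 + 7Q → Q* = 1.4, P* = 15.8.
At Q = 1.1: demand price = 27 − 8·1.1 = 18.2; supply price = 6 + 7·1.1 = 13.7.
ΔQ = 1.4 − 1.1 = 0.3; wedge = 18.2 − 13.7 = 4.5.
DWL = ½ × 0.3 × 4.5 = 0.675.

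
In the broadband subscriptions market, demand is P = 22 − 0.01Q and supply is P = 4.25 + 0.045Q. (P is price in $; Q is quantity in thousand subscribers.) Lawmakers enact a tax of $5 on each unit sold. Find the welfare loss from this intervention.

Competitive equilibrium: 22 − 0.01Q = 4.25 + 0.045Q → Q* = 322.7273, P* = 18.7727.
With the tax, the buyer price exceeds the seller price by 5: (22 − 0.01Q) − (4.25 + 0.045Q) = 5 → Q' = 231.8182.
ΔQ = 322.7273 − 231.8182 = 90.9091; the wedge equals the tax, 5.
Welfare loss = ½ × 90.9091 × 5 = $227.27 thousand.

$227.27 thousand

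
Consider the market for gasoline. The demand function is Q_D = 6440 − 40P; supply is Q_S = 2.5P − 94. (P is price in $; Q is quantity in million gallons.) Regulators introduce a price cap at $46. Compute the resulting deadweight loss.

In inverse form: demand P = 161 − 0.025Q, supply P = 37.6 + 0.4Q.
Competitive equilibrium: 161 − 0.025Q = 37.6 + 0.4Q → Q* = 290.3529, P* = 153.7412.
At the ceiling P = 46, quantity supplied = (46 − 37.6)/0.4 = 21.
Willingness to pay at Q' = 21: 161 − 0.025·21 = 160.475.
ΔQ = 290.3529 − 21 = 269.3529; wedge = 160.475 − 46 = 114.475.
Deadweight loss = ½ × 269.3529 × 114.475 = $15417.09 million.

$15417.09 million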